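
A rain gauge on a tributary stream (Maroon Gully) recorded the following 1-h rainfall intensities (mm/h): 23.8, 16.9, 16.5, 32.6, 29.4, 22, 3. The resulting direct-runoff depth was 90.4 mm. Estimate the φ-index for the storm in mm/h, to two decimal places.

φ ≈ 8.47 mm/h

Only the 6 blocks with intensity above φ contribute runoff: 23.8, 16.9, 16.5, 32.6, 29.4, 22 mm/h.
Σ(I−φ)·Δt = d  ⇒  (23.8+16.9+16.5+32.6+29.4+22 − 6φ)·1 = 90.4
φ = (141.2 − 90.4/1) / 6 = 8.47 mm/h.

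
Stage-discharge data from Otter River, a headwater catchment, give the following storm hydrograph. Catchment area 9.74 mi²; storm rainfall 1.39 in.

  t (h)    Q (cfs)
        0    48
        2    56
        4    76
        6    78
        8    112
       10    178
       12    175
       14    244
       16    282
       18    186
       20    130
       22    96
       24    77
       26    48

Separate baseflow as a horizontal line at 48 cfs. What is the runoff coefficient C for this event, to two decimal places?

ΣQ_DR = 1114 cfs; V = ΣQ_DR·Δt = 8.021 × 10^6 ft³.
Runoff depth d = V / A = 0.3545 in.
C = d / P = 0.3545 / 1.39 = 0.26.

C ≈ 0.26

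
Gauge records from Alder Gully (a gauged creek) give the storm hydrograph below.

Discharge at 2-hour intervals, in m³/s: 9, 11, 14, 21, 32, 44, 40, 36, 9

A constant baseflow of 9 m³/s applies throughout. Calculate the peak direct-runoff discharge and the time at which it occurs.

Subtracting baseflow gives direct-runoff ordinates: 0.0, 2.0, 5.0, 12.0, 23.0, 35.0, 31.0, 27.0, 0.0 m³/s.
The maximum is 35.0 m³/s, occurring at the reading for t = 10 h.

Q_p = 35.0 m³/s at t = 10 h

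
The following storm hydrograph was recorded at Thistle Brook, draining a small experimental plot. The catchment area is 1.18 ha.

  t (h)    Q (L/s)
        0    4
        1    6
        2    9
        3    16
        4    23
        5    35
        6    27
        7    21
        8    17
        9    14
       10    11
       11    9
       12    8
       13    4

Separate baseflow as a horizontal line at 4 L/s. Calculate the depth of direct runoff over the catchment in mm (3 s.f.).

d ≈ 45.2 mm

Direct runoff: 0.0, 2.0, 5.0, 12.0, 19.0, 31.0, 23.0, 17.0, 13.0, 10.0, 7.0, 5.0, 4.0, 0.0 L/s; ΣQ_DR = 148.0 L/s.
V = ΣQ_DR · Δt = 148.0 × 3600 s = 5.328 × 10^5 L.
Over A = 1.18 ha, depth = V / A = 45.2 mm.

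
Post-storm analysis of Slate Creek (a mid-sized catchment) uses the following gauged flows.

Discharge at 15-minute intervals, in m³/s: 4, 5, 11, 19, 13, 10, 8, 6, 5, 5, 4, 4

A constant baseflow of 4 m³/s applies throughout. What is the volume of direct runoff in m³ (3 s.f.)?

V ≈ 41400 m³

Direct-runoff ordinates (Q − Q_b): 0.0, 1.0, 7.0, 15.0, 9.0, 6.0, 4.0, 2.0, 1.0, 1.0, 0.0, 0.0 m³/s.
ΣQ_DR = 46.00 m³/s.
With Δt = 0.25 h = 900 s, V = ΣQ_DR · Δt = 46.00 × 900 = 41400 m³.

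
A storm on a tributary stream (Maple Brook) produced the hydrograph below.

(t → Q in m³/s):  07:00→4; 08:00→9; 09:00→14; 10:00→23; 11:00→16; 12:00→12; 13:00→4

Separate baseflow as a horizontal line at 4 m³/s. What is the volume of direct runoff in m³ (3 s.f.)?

Direct-runoff ordinates (Q − Q_b): 0.0, 5.0, 10.0, 19.0, 12.0, 8.0, 0.0 m³/s.
ΣQ_DR = 54.00 m³/s.
With Δt = 1 h = 3600 s, V = ΣQ_DR · Δt = 54.00 × 3600 = 1.94 × 10^5 m³.

V ≈ 1.94 × 10^5 m³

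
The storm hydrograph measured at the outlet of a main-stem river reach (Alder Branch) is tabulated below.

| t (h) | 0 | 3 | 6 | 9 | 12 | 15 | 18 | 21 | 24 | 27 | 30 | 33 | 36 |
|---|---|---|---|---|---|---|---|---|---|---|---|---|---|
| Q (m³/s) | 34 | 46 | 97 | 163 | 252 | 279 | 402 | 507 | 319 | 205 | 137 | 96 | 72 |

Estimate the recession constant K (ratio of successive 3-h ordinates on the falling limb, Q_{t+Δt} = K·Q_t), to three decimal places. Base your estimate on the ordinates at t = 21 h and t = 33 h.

Using the recession-limb readings at t = 21 h and t = 33 h: Q falls from 507 to 96 m³/s over 4 intervals.
K = (Q₂/Q₁)^(1/4) = (96/507)^(1/4) = 0.660.

K ≈ 0.660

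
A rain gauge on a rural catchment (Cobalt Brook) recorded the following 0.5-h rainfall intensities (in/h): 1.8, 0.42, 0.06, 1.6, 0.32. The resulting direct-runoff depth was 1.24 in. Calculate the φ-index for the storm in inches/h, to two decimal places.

Only the 2 blocks with intensity above φ contribute runoff: 1.8, 1.6 in/h.
Σ(I−φ)·Δt = d  ⇒  (1.8+1.6 − 2φ)·0.5 = 1.24
φ = (3.400 − 1.24/0.5) / 2 = 0.46 in/h.

φ ≈ 0.46 in/h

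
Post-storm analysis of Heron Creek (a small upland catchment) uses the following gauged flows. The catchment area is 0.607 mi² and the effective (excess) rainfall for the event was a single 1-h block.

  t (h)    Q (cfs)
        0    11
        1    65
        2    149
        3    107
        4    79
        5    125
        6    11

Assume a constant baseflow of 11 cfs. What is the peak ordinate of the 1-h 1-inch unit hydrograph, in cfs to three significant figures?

Direct runoff: 0.0, 54.0, 138.0, 96.0, 68.0, 114.0, 0.0 cfs; ΣQ_DR = 470.0 cfs, peak = 138.0 cfs.
Runoff depth d = ΣQ_DR·Δt / A = 470.0 × 3600 / (0.607 mi²) = 1.200 in.
The 1-inch UH is the DRH scaled by (1 in)/d, so U_p = 138.0 × 1/1.200 = 115 cfs.

U_p ≈ 115 cfs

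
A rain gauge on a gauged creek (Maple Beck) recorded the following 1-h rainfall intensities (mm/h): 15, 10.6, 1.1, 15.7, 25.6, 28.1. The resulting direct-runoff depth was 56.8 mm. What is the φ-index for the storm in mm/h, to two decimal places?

φ ≈ 7.64 mm/h

Only the 5 blocks with intensity above φ contribute runoff: 15, 10.6, 15.7, 25.6, 28.1 mm/h.
Σ(I−φ)·Δt = d  ⇒  (15+10.6+15.7+25.6+28.1 − 5φ)·1 = 56.8
φ = (95.00 − 56.8/1) / 5 = 7.64 mm/h.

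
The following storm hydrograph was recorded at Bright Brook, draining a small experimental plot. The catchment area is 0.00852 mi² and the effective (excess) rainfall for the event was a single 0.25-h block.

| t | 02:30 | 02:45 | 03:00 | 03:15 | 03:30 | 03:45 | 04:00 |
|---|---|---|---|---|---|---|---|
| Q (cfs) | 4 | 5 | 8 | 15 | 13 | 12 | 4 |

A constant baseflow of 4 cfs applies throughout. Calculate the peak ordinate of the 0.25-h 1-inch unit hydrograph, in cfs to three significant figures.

Direct runoff: 0.0, 1.0, 4.0, 11.0, 9.0, 8.0, 0.0 cfs; ΣQ_DR = 33.00 cfs, peak = 11.0 cfs.
Runoff depth d = ΣQ_DR·Δt / A = 33.00 × 900 / (0.00852 mi²) = 1.500 in.
The 1-inch UH is the DRH scaled by (1 in)/d, so U_p = 11.0 × 1/1.500 = 7.33 cfs.

U_p ≈ 7.33 cfs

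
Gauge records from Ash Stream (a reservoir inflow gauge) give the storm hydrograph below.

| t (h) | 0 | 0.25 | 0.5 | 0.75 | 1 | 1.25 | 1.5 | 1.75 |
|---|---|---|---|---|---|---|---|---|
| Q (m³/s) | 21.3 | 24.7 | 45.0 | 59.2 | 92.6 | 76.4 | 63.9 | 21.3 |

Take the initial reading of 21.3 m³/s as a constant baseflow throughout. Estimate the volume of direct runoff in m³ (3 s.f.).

Direct-runoff ordinates (Q − Q_b): 0.0, 3.4, 23.7, 37.9, 71.3, 55.1, 42.6, 0.0 m³/s.
ΣQ_DR = 234.0 m³/s.
With Δt = 0.25 h = 900 s, V = ΣQ_DR · Δt = 234.0 × 900 = 2.11 × 10^5 m³.

V ≈ 2.11 × 10^5 m³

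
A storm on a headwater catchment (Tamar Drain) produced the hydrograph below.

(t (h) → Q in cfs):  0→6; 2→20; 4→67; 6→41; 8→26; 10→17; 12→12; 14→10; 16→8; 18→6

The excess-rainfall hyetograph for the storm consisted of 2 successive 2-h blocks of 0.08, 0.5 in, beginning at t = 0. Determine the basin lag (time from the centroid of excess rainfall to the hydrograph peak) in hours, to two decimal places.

Centroid of excess rainfall: t_c = Σ P_i·t̄_i / ΣP_i = 2.7241 h (block centres at 1, 3 h).
Hydrograph peak occurs at t = 4 h, so basin lag t_L = 4 − 2.7241 = 1.28 h.

t_L ≈ 1.28 h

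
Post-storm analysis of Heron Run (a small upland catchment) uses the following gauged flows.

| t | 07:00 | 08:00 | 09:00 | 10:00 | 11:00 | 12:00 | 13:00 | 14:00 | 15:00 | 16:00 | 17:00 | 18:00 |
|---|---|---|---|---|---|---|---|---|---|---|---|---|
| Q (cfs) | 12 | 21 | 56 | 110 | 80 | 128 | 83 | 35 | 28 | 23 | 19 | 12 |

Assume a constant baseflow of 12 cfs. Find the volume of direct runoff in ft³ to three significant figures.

V ≈ 1.67 × 10^6 ft³

Direct-runoff ordinates (Q − Q_b): 0.0, 9.0, 44.0, 98.0, 68.0, 116.0, 71.0, 23.0, 16.0, 11.0, 7.0, 0.0 cfs.
ΣQ_DR = 463.0 cfs.
With Δt = 1 h = 3600 s, V = ΣQ_DR · Δt = 463.0 × 3600 = 1.67 × 10^6 ft³.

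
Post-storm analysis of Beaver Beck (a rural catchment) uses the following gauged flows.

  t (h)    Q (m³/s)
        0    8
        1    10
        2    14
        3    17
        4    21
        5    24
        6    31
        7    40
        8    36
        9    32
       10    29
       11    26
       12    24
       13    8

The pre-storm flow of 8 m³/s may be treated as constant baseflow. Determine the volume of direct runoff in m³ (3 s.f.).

V ≈ 7.49 × 10^5 m³

Direct-runoff ordinates (Q − Q_b): 0.0, 2.0, 6.0, 9.0, 13.0, 16.0, 23.0, 32.0, 28.0, 24.0, 21.0, 18.0, 16.0, 0.0 m³/s.
ΣQ_DR = 208.0 m³/s.
With Δt = 1 h = 3600 s, V = ΣQ_DR · Δt = 208.0 × 3600 = 7.49 × 10^5 m³.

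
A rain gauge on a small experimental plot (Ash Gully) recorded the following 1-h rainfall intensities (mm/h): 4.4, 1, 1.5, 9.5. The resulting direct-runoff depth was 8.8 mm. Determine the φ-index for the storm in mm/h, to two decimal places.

Only the 2 blocks with intensity above φ contribute runoff: 4.4, 9.5 mm/h.
Σ(I−φ)·Δt = d  ⇒  (4.4+9.5 − 2φ)·1 = 8.8
φ = (13.90 − 8.8/1) / 2 = 2.55 mm/h.

φ ≈ 2.55 mm/h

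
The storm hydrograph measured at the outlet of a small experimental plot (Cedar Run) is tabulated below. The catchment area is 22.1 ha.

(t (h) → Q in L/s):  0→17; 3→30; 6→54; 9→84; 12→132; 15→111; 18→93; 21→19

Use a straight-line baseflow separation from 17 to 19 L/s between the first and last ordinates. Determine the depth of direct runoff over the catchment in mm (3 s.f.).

d ≈ 19.4 mm

Direct runoff: 0.00, 12.71, 36.43, 66.14, 113.86, 92.57, 74.29, 0.00 L/s; ΣQ_DR = 396.0 L/s.
V = ΣQ_DR · Δt = 396.0 × 10800 s = 4.277 × 10^6 L.
Over A = 22.1 ha, depth = V / A = 19.4 mm.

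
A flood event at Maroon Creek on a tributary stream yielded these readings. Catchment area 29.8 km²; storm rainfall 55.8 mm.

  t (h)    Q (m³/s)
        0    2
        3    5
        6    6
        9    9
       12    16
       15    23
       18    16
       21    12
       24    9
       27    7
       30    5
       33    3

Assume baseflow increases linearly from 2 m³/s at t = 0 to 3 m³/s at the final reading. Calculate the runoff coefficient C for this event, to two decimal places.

C ≈ 0.54

ΣQ_DR = 83.00 m³/s; V = ΣQ_DR·Δt = 8.964 × 10^5 m³.
Runoff depth d = V / A = 30.08 mm.
C = d / P = 30.08 / 55.8 = 0.54.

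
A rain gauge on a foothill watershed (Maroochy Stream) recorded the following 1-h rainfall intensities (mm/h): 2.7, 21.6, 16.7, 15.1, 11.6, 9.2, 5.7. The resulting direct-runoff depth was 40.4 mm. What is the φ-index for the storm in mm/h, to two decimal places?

Only the 5 blocks with intensity above φ contribute runoff: 21.6, 16.7, 15.1, 11.6, 9.2 mm/h.
Σ(I−φ)·Δt = d  ⇒  (21.6+16.7+15.1+11.6+9.2 − 5φ)·1 = 40.4
φ = (74.20 − 40.4/1) / 5 = 6.76 mm/h.

φ ≈ 6.76 mm/h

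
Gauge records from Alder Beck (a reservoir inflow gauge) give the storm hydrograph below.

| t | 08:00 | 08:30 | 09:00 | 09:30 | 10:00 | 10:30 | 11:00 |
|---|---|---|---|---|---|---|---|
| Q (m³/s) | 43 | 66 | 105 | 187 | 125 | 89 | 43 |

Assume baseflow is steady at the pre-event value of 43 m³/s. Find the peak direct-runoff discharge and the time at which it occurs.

Subtracting baseflow gives direct-runoff ordinates: 0.0, 23.0, 62.0, 144.0, 82.0, 46.0, 0.0 m³/s.
The maximum is 144.0 m³/s, occurring at the reading for t = 09:30.

Q_p = 144.0 m³/s at t = 09:30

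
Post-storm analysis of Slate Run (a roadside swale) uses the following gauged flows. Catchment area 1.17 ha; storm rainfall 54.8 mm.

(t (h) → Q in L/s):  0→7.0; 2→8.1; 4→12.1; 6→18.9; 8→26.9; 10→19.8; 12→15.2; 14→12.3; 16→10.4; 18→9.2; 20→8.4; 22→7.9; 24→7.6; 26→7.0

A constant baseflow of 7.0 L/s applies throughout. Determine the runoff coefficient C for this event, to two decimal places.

C ≈ 0.82

ΣQ_DR = 72.80 L/s; V = ΣQ_DR·Δt = 5.242 × 10^5 L.
Runoff depth d = V / A = 44.80 mm.
C = d / P = 44.80 / 54.8 = 0.82.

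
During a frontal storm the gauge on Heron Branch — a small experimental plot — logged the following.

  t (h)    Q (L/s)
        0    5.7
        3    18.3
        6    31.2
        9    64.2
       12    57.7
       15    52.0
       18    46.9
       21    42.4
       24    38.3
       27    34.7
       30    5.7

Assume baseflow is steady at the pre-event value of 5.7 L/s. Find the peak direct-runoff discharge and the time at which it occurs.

Subtracting baseflow gives direct-runoff ordinates: 0.0, 12.6, 25.5, 58.5, 52.0, 46.3, 41.2, 36.7, 32.6, 29.0, 0.0 L/s.
The maximum is 58.5 L/s, occurring at the reading for t = 9 h.

Q_p = 58.5 L/s at t = 9 h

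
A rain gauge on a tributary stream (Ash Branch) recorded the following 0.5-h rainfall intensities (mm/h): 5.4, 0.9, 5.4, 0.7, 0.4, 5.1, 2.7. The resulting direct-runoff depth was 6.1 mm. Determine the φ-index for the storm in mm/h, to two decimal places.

φ ≈ 1.60 mm/h

Only the 4 blocks with intensity above φ contribute runoff: 5.4, 5.4, 5.1, 2.7 mm/h.
Σ(I−φ)·Δt = d  ⇒  (5.4+5.4+5.1+2.7 − 4φ)·0.5 = 6.1
φ = (18.60 − 6.1/0.5) / 4 = 1.60 mm/h.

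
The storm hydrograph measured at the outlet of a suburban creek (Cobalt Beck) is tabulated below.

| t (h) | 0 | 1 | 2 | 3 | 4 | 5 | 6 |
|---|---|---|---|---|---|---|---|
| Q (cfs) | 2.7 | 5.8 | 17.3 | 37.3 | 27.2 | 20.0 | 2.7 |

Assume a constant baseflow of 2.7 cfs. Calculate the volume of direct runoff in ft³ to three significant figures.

Direct-runoff ordinates (Q − Q_b): 0.0, 3.1, 14.6, 34.6, 24.5, 17.3, 0.0 cfs.
ΣQ_DR = 94.10 cfs.
With Δt = 1 h = 3600 s, V = ΣQ_DR · Δt = 94.10 × 3600 = 3.39 × 10^5 ft³.

V ≈ 3.39 × 10^5 ft³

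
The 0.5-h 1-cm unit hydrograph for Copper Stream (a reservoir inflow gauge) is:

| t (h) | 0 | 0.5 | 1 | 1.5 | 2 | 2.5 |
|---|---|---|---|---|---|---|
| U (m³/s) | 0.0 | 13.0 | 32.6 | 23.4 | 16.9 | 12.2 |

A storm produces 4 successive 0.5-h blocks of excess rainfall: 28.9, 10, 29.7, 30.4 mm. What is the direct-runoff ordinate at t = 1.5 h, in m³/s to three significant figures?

By discrete convolution, Q_j = Σ (P_i / 10 mm) · U_{j−i}.
At t = 1.5 h (j=3): Q = (28.9/10)·23.4 + (10/10)·32.6 + (29.7/10)·13.0 + (30.4/10)·0.0 = 139 m³/s.

Q ≈ 139 m³/s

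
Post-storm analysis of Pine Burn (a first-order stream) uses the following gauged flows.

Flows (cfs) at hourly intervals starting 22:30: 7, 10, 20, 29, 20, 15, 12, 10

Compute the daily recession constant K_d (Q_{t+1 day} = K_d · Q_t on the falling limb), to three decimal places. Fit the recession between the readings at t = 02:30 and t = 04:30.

Between t = 02:30 and t = 04:30 the flow falls from 20 to 12 cfs over 2×1 h = 2 h.
Per-interval ratio K = (12/20)^(1/2) = 0.7746; K_d = K^(24/1) = 0.002.

K_d ≈ 0.002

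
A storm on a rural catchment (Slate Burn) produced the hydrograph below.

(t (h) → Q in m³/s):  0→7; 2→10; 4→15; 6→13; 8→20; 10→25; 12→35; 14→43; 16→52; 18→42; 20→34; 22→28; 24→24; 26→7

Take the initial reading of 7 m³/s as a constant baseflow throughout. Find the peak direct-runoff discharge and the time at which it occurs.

Subtracting baseflow gives direct-runoff ordinates: 0.0, 3.0, 8.0, 6.0, 13.0, 18.0, 28.0, 36.0, 45.0, 35.0, 27.0, 21.0, 17.0, 0.0 m³/s.
The maximum is 45.0 m³/s, occurring at the reading for t = 16 h.

Q_p = 45.0 m³/s at t = 16 h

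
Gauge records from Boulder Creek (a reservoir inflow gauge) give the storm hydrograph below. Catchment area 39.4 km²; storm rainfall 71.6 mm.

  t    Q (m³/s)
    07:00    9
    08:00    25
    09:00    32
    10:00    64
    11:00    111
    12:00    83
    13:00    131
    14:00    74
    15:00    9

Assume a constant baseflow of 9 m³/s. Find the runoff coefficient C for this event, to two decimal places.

ΣQ_DR = 457.0 m³/s; V = ΣQ_DR·Δt = 1.645 × 10^6 m³.
Runoff depth d = V / A = 41.76 mm.
C = d / P = 41.76 / 71.6 = 0.58.

C ≈ 0.58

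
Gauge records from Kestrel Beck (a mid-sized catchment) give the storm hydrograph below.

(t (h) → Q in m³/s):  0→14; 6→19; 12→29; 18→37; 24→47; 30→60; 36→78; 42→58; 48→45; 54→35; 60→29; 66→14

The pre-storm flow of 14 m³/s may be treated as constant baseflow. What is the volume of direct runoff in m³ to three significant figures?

Direct-runoff ordinates (Q − Q_b): 0.0, 5.0, 15.0, 23.0, 33.0, 46.0, 64.0, 44.0, 31.0, 21.0, 15.0, 0.0 m³/s.
ΣQ_DR = 297.0 m³/s.
With Δt = 6 h = 21600 s, V = ΣQ_DR · Δt = 297.0 × 21600 = 6.42 × 10^6 m³.

V ≈ 6.42 × 10^6 m³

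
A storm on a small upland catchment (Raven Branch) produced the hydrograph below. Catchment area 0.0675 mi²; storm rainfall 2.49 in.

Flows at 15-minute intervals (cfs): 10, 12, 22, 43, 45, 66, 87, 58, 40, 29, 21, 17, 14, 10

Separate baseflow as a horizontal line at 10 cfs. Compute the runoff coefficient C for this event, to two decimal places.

ΣQ_DR = 334.0 cfs; V = ΣQ_DR·Δt = 3.006 × 10^5 ft³.
Runoff depth d = V / A = 1.917 in.
C = d / P = 1.917 / 2.49 = 0.77.

C ≈ 0.77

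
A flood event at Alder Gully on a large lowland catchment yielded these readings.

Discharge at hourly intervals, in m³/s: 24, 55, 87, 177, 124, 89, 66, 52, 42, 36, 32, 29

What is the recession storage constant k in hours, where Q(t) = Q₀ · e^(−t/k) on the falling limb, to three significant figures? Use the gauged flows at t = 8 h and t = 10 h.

On the falling limb, Q drops from 42 to 32 m³/s between t = 8 h and t = 10 h (Δt = 2 h).
k = −Δt / ln(Q₂/Q₁) = −2 / ln(32/42) = 7.35 h.

k ≈ 7.35 h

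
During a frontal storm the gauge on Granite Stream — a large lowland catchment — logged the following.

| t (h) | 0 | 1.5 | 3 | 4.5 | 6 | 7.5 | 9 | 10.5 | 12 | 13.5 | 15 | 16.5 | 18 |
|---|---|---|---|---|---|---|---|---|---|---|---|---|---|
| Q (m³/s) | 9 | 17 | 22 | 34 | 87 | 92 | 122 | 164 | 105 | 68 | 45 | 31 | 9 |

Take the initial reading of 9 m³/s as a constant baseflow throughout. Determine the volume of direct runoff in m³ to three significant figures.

V ≈ 3.72 × 10^6 m³

Direct-runoff ordinates (Q − Q_b): 0.0, 8.0, 13.0, 25.0, 78.0, 83.0, 113.0, 155.0, 96.0, 59.0, 36.0, 22.0, 0.0 m³/s.
ΣQ_DR = 688.0 m³/s.
With Δt = 1.5 h = 5400 s, V = ΣQ_DR · Δt = 688.0 × 5400 = 3.72 × 10^6 m³.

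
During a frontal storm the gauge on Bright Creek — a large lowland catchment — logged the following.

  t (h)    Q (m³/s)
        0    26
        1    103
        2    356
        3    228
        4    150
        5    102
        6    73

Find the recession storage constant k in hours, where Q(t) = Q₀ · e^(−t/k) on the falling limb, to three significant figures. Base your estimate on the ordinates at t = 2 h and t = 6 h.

On the falling limb, Q drops from 356 to 73 m³/s between t = 2 h and t = 6 h (Δt = 4 h).
k = −Δt / ln(Q₂/Q₁) = −4 / ln(73/356) = 2.52 h.

k ≈ 2.52 h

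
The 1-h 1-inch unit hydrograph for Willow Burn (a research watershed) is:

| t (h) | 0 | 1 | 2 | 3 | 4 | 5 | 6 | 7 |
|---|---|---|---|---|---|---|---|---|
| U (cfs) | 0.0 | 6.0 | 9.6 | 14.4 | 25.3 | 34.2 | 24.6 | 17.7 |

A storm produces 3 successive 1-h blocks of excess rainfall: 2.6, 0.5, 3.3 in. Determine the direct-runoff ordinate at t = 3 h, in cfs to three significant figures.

By discrete convolution, Q_j = Σ (P_i / 1 in) · U_{j−i}.
At t = 3 h (j=3): Q = (2.6/1)·14.4 + (0.5/1)·9.6 + (3.3/1)·6.0 = 62.0 cfs.

Q ≈ 62.0 cfs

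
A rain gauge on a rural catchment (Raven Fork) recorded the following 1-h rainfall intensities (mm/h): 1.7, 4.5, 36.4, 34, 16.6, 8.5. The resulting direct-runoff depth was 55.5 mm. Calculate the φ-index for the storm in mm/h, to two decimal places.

φ ≈ 10.50 mm/h

Only the 3 blocks with intensity above φ contribute runoff: 36.4, 34, 16.6 mm/h.
Σ(I−φ)·Δt = d  ⇒  (36.4+34+16.6 − 3φ)·1 = 55.5
φ = (87.00 − 55.5/1) / 3 = 10.50 mm/h.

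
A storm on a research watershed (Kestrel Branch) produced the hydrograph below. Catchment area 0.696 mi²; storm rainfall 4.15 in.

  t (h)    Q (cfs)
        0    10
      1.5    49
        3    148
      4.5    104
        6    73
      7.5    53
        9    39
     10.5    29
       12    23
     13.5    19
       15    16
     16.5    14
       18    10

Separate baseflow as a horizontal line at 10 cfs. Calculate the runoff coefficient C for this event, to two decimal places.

ΣQ_DR = 457.0 cfs; V = ΣQ_DR·Δt = 2.468 × 10^6 ft³.
Runoff depth d = V / A = 1.526 in.
C = d / P = 1.526 / 4.15 = 0.37.

C ≈ 0.37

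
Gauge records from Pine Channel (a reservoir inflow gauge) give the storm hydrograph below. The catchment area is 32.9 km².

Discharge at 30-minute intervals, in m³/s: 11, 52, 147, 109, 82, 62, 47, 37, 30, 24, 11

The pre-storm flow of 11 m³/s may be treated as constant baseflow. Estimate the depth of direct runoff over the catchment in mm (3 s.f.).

Direct runoff: 0.0, 41.0, 136.0, 98.0, 71.0, 51.0, 36.0, 26.0, 19.0, 13.0, 0.0 m³/s; ΣQ_DR = 491.0 m³/s.
V = ΣQ_DR · Δt = 491.0 × 1800 s = 8.838 × 10^5 m³.
Over A = 32.9 km², depth = V / A = 26.9 mm.

d ≈ 26.9 mm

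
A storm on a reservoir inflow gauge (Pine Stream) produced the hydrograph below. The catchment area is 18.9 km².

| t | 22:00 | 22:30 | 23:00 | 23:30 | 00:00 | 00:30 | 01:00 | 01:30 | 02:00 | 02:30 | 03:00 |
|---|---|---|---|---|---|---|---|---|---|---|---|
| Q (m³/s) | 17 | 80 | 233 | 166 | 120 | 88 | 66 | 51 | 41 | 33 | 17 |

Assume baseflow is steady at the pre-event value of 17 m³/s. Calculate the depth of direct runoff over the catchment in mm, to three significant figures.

d ≈ 69.0 mm

Direct runoff: 0.0, 63.0, 216.0, 149.0, 103.0, 71.0, 49.0, 34.0, 24.0, 16.0, 0.0 m³/s; ΣQ_DR = 725.0 m³/s.
V = ΣQ_DR · Δt = 725.0 × 1800 s = 1.305 × 10^6 m³.
Over A = 18.9 km², depth = V / A = 69.0 mm.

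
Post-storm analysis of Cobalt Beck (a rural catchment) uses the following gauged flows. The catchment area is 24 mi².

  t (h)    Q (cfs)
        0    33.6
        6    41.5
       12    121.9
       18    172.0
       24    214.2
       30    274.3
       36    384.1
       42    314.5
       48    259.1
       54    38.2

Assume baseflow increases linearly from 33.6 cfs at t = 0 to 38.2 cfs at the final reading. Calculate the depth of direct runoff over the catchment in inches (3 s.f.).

Direct runoff: 0.00, 7.39, 87.28, 136.87, 178.56, 238.14, 347.43, 277.32, 221.41, 0.00 cfs; ΣQ_DR = 1494 cfs.
V = ΣQ_DR · Δt = 1494 × 21600 s = 3.228 × 10^7 ft³.
Over A = 24 mi², depth = V / A = 0.579 in.

d ≈ 0.579 in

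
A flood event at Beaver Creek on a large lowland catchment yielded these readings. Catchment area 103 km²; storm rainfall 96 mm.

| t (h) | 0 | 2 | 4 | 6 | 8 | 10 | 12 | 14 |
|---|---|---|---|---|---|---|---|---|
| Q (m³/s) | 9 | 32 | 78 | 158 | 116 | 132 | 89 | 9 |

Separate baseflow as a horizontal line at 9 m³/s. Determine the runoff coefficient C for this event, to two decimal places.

C ≈ 0.40

ΣQ_DR = 551.0 m³/s; V = ΣQ_DR·Δt = 3.967 × 10^6 m³.
Runoff depth d = V / A = 38.52 mm.
C = d / P = 38.52 / 96 = 0.40.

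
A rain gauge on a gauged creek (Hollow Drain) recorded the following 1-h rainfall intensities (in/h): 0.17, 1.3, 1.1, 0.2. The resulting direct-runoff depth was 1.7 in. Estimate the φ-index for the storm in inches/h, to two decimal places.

Only the 2 blocks with intensity above φ contribute runoff: 1.3, 1.1 in/h.
Σ(I−φ)·Δt = d  ⇒  (1.3+1.1 − 2φ)·1 = 1.7
φ = (2.400 − 1.7/1) / 2 = 0.35 in/h.

φ ≈ 0.35 in/h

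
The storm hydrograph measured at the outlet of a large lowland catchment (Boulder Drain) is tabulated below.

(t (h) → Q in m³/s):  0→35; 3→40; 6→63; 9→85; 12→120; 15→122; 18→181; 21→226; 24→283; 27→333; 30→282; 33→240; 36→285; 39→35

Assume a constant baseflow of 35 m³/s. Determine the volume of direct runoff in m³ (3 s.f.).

V ≈ 1.99 × 10^7 m³

Direct-runoff ordinates (Q − Q_b): 0.0, 5.0, 28.0, 50.0, 85.0, 87.0, 146.0, 191.0, 248.0, 298.0, 247.0, 205.0, 250.0, 0.0 m³/s.
ΣQ_DR = 1840 m³/s.
With Δt = 3 h = 10800 s, V = ΣQ_DR · Δt = 1840 × 10800 = 1.99 × 10^7 m³.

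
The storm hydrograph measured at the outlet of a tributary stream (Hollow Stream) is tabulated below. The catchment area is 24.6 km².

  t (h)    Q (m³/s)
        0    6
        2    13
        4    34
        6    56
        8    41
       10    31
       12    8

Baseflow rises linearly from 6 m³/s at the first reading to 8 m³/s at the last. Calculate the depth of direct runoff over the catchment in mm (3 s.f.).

d ≈ 41.0 mm

Direct runoff: 0.00, 6.67, 27.33, 49.00, 33.67, 23.33, 0.00 m³/s; ΣQ_DR = 140.0 m³/s.
V = ΣQ_DR · Δt = 140.0 × 7200 s = 1.008 × 10^6 m³.
Over A = 24.6 km², depth = V / A = 41.0 mm.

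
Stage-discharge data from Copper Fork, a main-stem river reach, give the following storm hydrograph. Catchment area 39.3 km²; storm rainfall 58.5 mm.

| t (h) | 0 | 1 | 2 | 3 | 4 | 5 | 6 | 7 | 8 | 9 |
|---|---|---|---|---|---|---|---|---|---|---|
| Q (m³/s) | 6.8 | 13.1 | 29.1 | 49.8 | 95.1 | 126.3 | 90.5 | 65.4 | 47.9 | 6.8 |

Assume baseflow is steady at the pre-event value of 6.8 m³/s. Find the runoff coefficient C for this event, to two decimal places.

ΣQ_DR = 462.8 m³/s; V = ΣQ_DR·Δt = 1.666 × 10^6 m³.
Runoff depth d = V / A = 42.39 mm.
C = d / P = 42.39 / 58.5 = 0.72.

C ≈ 0.72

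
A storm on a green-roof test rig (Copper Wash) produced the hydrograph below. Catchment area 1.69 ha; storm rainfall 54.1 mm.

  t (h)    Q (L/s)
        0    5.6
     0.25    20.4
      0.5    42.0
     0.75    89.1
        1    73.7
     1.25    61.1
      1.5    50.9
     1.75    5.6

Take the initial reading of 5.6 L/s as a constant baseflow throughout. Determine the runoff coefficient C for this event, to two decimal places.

C ≈ 0.30

ΣQ_DR = 303.6 L/s; V = ΣQ_DR·Δt = 2.732 × 10^5 L.
Runoff depth d = V / A = 16.17 mm.
C = d / P = 16.17 / 54.1 = 0.30.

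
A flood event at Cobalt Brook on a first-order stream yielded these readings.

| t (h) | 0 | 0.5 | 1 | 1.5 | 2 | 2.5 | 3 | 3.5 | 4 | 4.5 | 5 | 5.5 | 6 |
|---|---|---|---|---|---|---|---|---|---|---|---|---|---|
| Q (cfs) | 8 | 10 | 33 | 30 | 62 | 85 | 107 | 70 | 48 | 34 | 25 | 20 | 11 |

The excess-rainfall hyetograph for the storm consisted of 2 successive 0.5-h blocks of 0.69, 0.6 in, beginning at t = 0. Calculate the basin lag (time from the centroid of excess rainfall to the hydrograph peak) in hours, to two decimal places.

t_L ≈ 2.52 h

Centroid of excess rainfall: t_c = Σ P_i·t̄_i / ΣP_i = 0.4826 h (block centres at 0.25, 0.75 h).
Hydrograph peak occurs at t = 3 h, so basin lag t_L = 3 − 0.4826 = 2.52 h.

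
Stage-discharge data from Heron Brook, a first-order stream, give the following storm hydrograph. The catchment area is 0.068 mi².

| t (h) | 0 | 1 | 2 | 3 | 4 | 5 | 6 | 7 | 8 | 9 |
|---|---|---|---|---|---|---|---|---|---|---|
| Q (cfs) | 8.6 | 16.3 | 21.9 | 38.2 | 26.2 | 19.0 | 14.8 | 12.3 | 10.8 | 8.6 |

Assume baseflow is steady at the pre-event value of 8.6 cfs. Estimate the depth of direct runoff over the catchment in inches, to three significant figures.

Direct runoff: 0.0, 7.7, 13.3, 29.6, 17.6, 10.4, 6.2, 3.7, 2.2, 0.0 cfs; ΣQ_DR = 90.70 cfs.
V = ΣQ_DR · Δt = 90.70 × 3600 s = 3.265 × 10^5 ft³.
Over A = 0.068 mi², depth = V / A = 2.07 in.

d ≈ 2.07 in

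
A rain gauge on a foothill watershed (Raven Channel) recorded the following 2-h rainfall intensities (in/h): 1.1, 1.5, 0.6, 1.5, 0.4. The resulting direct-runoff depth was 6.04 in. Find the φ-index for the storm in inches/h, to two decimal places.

Only the 4 blocks with intensity above φ contribute runoff: 1.1, 1.5, 0.6, 1.5 in/h.
Σ(I−φ)·Δt = d  ⇒  (1.1+1.5+0.6+1.5 − 4φ)·2 = 6.04
φ = (4.700 − 6.04/2) / 4 = 0.42 in/h.

φ ≈ 0.42 in/h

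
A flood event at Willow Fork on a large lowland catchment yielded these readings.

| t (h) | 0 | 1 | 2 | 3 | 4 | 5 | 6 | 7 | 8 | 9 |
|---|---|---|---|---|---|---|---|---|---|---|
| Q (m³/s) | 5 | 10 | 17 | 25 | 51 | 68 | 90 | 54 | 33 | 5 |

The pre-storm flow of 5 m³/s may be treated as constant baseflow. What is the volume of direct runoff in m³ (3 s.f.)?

V ≈ 1.11 × 10^6 m³

Direct-runoff ordinates (Q − Q_b): 0.0, 5.0, 12.0, 20.0, 46.0, 63.0, 85.0, 49.0, 28.0, 0.0 m³/s.
ΣQ_DR = 308.0 m³/s.
With Δt = 1 h = 3600 s, V = ΣQ_DR · Δt = 308.0 × 3600 = 1.11 × 10^6 m³.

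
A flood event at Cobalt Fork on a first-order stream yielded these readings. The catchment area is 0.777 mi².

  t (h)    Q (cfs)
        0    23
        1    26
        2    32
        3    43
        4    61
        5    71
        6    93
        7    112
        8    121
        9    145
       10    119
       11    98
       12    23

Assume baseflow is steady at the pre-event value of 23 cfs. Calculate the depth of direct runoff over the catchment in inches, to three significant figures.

d ≈ 1.33 in

Direct runoff: 0.0, 3.0, 9.0, 20.0, 38.0, 48.0, 70.0, 89.0, 98.0, 122.0, 96.0, 75.0, 0.0 cfs; ΣQ_DR = 668.0 cfs.
V = ΣQ_DR · Δt = 668.0 × 3600 s = 2.405 × 10^6 ft³.
Over A = 0.777 mi², depth = V / A = 1.33 in.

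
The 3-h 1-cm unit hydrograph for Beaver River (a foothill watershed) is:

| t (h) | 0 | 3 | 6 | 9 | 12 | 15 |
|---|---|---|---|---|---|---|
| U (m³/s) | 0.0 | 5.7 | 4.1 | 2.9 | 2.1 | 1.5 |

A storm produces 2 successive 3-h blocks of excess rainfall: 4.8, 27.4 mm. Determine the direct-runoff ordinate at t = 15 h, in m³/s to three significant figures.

By discrete convolution, Q_j = Σ (P_i / 10 mm) · U_{j−i}.
At t = 15 h (j=5): Q = (4.8/10)·1.5 + (27.4/10)·2.1 = 6.47 m³/s.

Q ≈ 6.47 m³/s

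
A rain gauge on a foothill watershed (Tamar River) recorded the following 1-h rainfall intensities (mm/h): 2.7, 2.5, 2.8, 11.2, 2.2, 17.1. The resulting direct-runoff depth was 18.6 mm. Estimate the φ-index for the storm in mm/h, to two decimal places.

φ ≈ 4.85 mm/h

Only the 2 blocks with intensity above φ contribute runoff: 11.2, 17.1 mm/h.
Σ(I−φ)·Δt = d  ⇒  (11.2+17.1 − 2φ)·1 = 18.6
φ = (28.30 − 18.6/1) / 2 = 4.85 mm/h.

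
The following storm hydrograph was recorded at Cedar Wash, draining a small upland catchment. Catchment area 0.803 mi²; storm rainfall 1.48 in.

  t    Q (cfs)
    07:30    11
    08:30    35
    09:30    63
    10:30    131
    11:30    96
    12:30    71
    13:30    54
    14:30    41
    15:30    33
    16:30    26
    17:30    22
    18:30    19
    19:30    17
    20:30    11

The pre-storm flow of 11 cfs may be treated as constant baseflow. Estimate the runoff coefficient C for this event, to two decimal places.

C ≈ 0.62

ΣQ_DR = 476.0 cfs; V = ΣQ_DR·Δt = 1.714 × 10^6 ft³.
Runoff depth d = V / A = 0.9186 in.
C = d / P = 0.9186 / 1.48 = 0.62.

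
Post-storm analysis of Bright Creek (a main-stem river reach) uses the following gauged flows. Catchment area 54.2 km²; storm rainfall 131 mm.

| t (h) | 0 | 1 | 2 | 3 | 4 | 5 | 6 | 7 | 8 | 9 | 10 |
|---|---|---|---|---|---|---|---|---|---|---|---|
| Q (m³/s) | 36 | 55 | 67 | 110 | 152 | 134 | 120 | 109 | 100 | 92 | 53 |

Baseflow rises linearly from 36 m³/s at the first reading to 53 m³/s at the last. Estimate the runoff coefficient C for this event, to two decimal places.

ΣQ_DR = 538.5 m³/s; V = ΣQ_DR·Δt = 1.939 × 10^6 m³.
Runoff depth d = V / A = 35.77 mm.
C = d / P = 35.77 / 131 = 0.27.

C ≈ 0.27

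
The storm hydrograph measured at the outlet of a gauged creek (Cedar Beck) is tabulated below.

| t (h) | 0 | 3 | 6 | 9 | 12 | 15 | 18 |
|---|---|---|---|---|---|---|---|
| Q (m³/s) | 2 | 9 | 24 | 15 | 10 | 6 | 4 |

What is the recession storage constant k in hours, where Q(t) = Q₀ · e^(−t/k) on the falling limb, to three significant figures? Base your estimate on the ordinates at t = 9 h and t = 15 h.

On the falling limb, Q drops from 15 to 6 m³/s between t = 9 h and t = 15 h (Δt = 6 h).
k = −Δt / ln(Q₂/Q₁) = −6 / ln(6/15) = 6.55 h.

k ≈ 6.55 h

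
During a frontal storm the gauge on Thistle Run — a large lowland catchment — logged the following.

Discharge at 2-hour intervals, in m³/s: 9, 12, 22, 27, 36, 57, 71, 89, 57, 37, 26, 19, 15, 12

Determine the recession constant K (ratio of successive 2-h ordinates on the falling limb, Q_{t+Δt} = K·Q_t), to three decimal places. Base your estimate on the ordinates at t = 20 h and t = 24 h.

Using the recession-limb readings at t = 20 h and t = 24 h: Q falls from 26 to 15 m³/s over 2 intervals.
K = (Q₂/Q₁)^(1/2) = (15/26)^(1/2) = 0.760.

K ≈ 0.760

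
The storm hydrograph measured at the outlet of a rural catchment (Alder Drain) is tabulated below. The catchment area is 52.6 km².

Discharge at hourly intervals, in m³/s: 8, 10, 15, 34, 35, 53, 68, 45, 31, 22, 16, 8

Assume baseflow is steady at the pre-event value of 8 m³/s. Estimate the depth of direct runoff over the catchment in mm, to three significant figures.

d ≈ 17.0 mm

Direct runoff: 0.0, 2.0, 7.0, 26.0, 27.0, 45.0, 60.0, 37.0, 23.0, 14.0, 8.0, 0.0 m³/s; ΣQ_DR = 249.0 m³/s.
V = ΣQ_DR · Δt = 249.0 × 3600 s = 8.964 × 10^5 m³.
Over A = 52.6 km², depth = V / A = 17.0 mm.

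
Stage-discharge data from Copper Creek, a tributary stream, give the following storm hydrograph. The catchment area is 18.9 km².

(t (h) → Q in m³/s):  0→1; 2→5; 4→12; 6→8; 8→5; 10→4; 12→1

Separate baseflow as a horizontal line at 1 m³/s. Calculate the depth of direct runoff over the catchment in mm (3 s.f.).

d ≈ 11.0 mm

Direct runoff: 0.0, 4.0, 11.0, 7.0, 4.0, 3.0, 0.0 m³/s; ΣQ_DR = 29.00 m³/s.
V = ΣQ_DR · Δt = 29.00 × 7200 s = 2.088 × 10^5 m³.
Over A = 18.9 km², depth = V / A = 11.0 mm.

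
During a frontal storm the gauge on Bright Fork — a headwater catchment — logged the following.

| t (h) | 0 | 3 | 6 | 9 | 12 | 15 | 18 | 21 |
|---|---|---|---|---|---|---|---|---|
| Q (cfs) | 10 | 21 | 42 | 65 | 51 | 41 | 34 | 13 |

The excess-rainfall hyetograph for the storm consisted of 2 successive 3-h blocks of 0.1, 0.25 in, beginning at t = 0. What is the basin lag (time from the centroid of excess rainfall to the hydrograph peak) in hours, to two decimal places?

Centroid of excess rainfall: t_c = Σ P_i·t̄_i / ΣP_i = 3.6429 h (block centres at 1.5, 4.5 h).
Hydrograph peak occurs at t = 9 h, so basin lag t_L = 9 − 3.6429 = 5.36 h.

t_L ≈ 5.36 h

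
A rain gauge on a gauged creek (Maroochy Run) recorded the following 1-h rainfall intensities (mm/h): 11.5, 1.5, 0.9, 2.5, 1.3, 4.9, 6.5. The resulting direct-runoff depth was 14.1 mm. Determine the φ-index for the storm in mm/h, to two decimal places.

φ ≈ 2.93 mm/h

Only the 3 blocks with intensity above φ contribute runoff: 11.5, 4.9, 6.5 mm/h.
Σ(I−φ)·Δt = d  ⇒  (11.5+4.9+6.5 − 3φ)·1 = 14.1
φ = (22.90 − 14.1/1) / 3 = 2.93 mm/h.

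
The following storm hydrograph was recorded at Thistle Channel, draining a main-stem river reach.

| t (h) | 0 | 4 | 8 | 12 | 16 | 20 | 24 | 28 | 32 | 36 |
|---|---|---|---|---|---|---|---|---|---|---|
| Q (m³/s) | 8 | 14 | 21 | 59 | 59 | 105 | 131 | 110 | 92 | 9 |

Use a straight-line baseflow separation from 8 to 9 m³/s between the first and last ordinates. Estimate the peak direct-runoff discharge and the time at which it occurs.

Q_p = 122.33 m³/s at t = 24 h

Subtracting baseflow gives direct-runoff ordinates: 0.00, 5.89, 12.78, 50.67, 50.56, 96.44, 122.33, 101.22, 83.11, 0.00 m³/s.
The maximum is 122.33 m³/s, occurring at the reading for t = 24 h.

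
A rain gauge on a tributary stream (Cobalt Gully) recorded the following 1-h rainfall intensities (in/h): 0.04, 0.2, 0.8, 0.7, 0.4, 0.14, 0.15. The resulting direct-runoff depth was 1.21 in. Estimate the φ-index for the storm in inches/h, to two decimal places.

φ ≈ 0.23 in/h

Only the 3 blocks with intensity above φ contribute runoff: 0.8, 0.7, 0.4 in/h.
Σ(I−φ)·Δt = d  ⇒  (0.8+0.7+0.4 − 3φ)·1 = 1.21
φ = (1.900 − 1.21/1) / 3 = 0.23 in/h.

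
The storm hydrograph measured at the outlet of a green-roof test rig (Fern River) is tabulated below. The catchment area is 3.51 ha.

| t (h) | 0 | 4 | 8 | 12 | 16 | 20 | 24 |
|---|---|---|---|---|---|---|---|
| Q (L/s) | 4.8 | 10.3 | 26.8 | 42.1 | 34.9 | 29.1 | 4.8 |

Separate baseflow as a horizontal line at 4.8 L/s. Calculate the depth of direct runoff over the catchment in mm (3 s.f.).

d ≈ 48.9 mm

Direct runoff: 0.0, 5.5, 22.0, 37.3, 30.1, 24.3, 0.0 L/s; ΣQ_DR = 119.2 L/s.
V = ΣQ_DR · Δt = 119.2 × 14400 s = 1.716 × 10^6 L.
Over A = 3.51 ha, depth = V / A = 48.9 mm.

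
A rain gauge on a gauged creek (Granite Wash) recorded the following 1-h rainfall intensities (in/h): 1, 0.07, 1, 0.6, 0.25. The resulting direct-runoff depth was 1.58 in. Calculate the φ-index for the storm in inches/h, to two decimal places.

φ ≈ 0.34 in/h

Only the 3 blocks with intensity above φ contribute runoff: 1, 1, 0.6 in/h.
Σ(I−φ)·Δt = d  ⇒  (1+1+0.6 − 3φ)·1 = 1.58
φ = (2.600 − 1.58/1) / 3 = 0.34 in/h.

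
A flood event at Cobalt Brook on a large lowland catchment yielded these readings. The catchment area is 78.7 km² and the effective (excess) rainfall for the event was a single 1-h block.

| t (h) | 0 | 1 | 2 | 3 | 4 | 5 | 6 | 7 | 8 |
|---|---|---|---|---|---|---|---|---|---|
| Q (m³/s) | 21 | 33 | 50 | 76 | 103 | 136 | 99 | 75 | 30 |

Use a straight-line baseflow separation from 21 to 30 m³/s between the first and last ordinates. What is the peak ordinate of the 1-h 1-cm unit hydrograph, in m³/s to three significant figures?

U_p ≈ 60.8 m³/s

Direct runoff: 0.00, 10.88, 26.75, 51.62, 77.50, 109.38, 71.25, 46.12, 0.00 m³/s; ΣQ_DR = 393.5 m³/s, peak = 109.38 m³/s.
Runoff depth d = ΣQ_DR·Δt / A = 393.5 × 3600 / (78.7 km²) = 18.00 mm.
The 1-cm UH is the DRH scaled by (10 mm)/d, so U_p = 109.38 × 10/18.00 = 60.8 m³/s.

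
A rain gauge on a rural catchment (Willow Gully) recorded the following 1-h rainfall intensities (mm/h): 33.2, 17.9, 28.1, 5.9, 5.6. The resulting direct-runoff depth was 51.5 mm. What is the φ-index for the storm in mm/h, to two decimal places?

Only the 3 blocks with intensity above φ contribute runoff: 33.2, 17.9, 28.1 mm/h.
Σ(I−φ)·Δt = d  ⇒  (33.2+17.9+28.1 − 3φ)·1 = 51.5
φ = (79.20 − 51.5/1) / 3 = 9.23 mm/h.

φ ≈ 9.23 mm/h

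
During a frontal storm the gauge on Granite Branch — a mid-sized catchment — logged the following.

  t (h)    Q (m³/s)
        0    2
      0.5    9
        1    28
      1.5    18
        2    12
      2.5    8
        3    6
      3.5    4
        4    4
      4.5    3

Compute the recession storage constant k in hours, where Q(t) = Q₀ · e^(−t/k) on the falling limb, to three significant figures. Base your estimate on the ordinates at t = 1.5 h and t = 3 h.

On the falling limb, Q drops from 18 to 6 m³/s between t = 1.5 h and t = 3 h (Δt = 1.5 h).
k = −Δt / ln(Q₂/Q₁) = −1.5 / ln(6/18) = 1.37 h.

k ≈ 1.37 h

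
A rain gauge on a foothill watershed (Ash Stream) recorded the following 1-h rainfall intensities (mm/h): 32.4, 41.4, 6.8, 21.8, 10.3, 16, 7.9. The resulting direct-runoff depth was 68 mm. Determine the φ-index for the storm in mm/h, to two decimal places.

φ ≈ 10.90 mm/h

Only the 4 blocks with intensity above φ contribute runoff: 32.4, 41.4, 21.8, 16 mm/h.
Σ(I−φ)·Δt = d  ⇒  (32.4+41.4+21.8+16 − 4φ)·1 = 68
φ = (111.6 − 68/1) / 4 = 10.90 mm/h.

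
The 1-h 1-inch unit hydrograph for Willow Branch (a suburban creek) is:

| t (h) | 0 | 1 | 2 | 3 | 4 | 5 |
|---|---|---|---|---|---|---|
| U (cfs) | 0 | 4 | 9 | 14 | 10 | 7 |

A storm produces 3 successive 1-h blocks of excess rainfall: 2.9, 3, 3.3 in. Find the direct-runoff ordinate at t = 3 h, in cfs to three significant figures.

By discrete convolution, Q_j = Σ (P_i / 1 in) · U_{j−i}.
At t = 3 h (j=3): Q = (2.9/1)·14 + (3/1)·9 + (3.3/1)·4 = 80.8 cfs.

Q ≈ 80.8 cfs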